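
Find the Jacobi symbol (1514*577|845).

By multiplicativity, (1514·577|845) = (1514|845)·(577|845).
First factor (1514|845):
Reduce the numerator: 1514 ≡ 669 (mod 845), so (1514|845) = (669|845).
669 ≡ 1 (mod 4), so quadratic reciprocity gives (669|845) = (845|669). Reduce: 845 ≡ 176 (mod 669). Now have (176|669).
Factor out 2: 176 = 2^4·11. Since 669 ≡ 5 (mod 8), (2|669) = -1, and (2|669)^4 = +1. Now have (11|669).
669 ≡ 1 (mod 4), so quadratic reciprocity gives (11|669) = (669|11). Reduce: 669 ≡ 9 (mod 11). Now have (9|11).
9 ≡ 1 (mod 4), so quadratic reciprocity gives (9|11) = (11|9). Reduce: 11 ≡ 2 (mod 9). Now have (2|9).
Factor out 2: 2 = 2. Since 9 ≡ 1 (mod 8), (2|9) = +1. Now have (1|9).
(1|9) = 1. Collecting the sign factors: 1.
Second factor (577|845):
577 ≡ 1 (mod 4), so quadratic reciprocity gives (577|845) = (845|577). Reduce: 845 ≡ 268 (mod 577). Now have (268|577).
Factor out 2: 268 = 2^2·67. Since 577 ≡ 1 (mod 8), (2|577) = +1, and (2|577)^2 = +1. Now have (67|577).
577 ≡ 1 (mod 4), so quadratic reciprocity gives (67|577) = (577|67). Reduce: 577 ≡ 41 (mod 67). Now have (41|67).
41 ≡ 1 (mod 4), so quadratic reciprocity gives (41|67) = (67|41). Reduce: 67 ≡ 26 (mod 41). Now have (26|41).
Factor out 2: 26 = 2·13. Since 41 ≡ 1 (mod 8), (2|41) = +1. Now have (13|41).
13 ≡ 1 (mod 4), so quadratic reciprocity gives (13|41) = (41|13). Reduce: 41 ≡ 2 (mod 13). Now have (2|13).
Factor out 2: 2 = 2. Since 13 ≡ 5 (mod 8), (2|13) = -1. Now have -(1|13).
(1|13) = 1. Collecting the sign factors: -1.
Product: (1)·(-1) = -1.

-1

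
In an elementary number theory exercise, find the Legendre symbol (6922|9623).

1

(6922|9623)
  = (3461|9623)    [9623 ≡ 7 mod 8 ⇒ (2|9623) = +1]
  = (9623|3461)    [QR: 3461 ≡ 1 mod 4, sign kept]
  = (2701|3461)    [9623 ≡ 2701 mod 3461]
  = (3461|2701)    [QR: 2701 ≡ 1 mod 4, sign kept]
  = (760|2701)    [3461 ≡ 760 mod 2701]
  = -(95|2701)    [2701 ≡ 5 mod 8 ⇒ (2|2701)^3 = -1]
  = -(2701|95)    [QR: 2701 ≡ 1 mod 4, sign kept]
  = -(41|95)    [2701 ≡ 41 mod 95]
  = -(95|41)    [QR: 41 ≡ 1 mod 4, sign kept]
  = -(13|41)    [95 ≡ 13 mod 41]
  = -(41|13)    [QR: 13 ≡ 1 mod 4, sign kept]
  = -(2|13)    [41 ≡ 2 mod 13]
  = (1|13)    [13 ≡ 5 mod 8 ⇒ (2|13) = -1]
  = 1    [(1|13) = 1]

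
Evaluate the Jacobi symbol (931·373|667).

By multiplicativity, (931·373|667) = (931|667)·(373|667).
First factor (931|667):
Reduce the numerator: 931 ≡ 264 (mod 667), so (931|667) = (264|667).
Factor out 2: 264 = 2^3·33. Since 667 ≡ 3 (mod 8), (2|667) = -1, and (2|667)^3 = -1. Now have -(33|667).
33 ≡ 1 (mod 4), so quadratic reciprocity gives (33|667) = (667|33). Reduce: 667 ≡ 7 (mod 33). Now have -(7|33).
33 ≡ 1 (mod 4), so quadratic reciprocity gives (7|33) = (33|7). Reduce: 33 ≡ 5 (mod 7). Now have -(5|7).
5 ≡ 1 (mod 4), so quadratic reciprocity gives (5|7) = (7|5). Reduce: 7 ≡ 2 (mod 5). Now have -(2|5).
Factor out 2: 2 = 2. Since 5 ≡ 5 (mod 8), (2|5) = -1. Now have (1|5).
(1|5) = 1. Collecting the sign factors: 1.
Second factor (373|667):
373 ≡ 1 (mod 4), so quadratic reciprocity gives (373|667) = (667|373). Reduce: 667 ≡ 294 (mod 373). Now have (294|373).
Factor out 2: 294 = 2·147. Since 373 ≡ 5 (mod 8), (2|373) = -1. Now have -(147|373).
373 ≡ 1 (mod 4), so quadratic reciprocity gives (147|373) = (373|147). Reduce: 373 ≡ 79 (mod 147). Now have -(79|147).
Both 79 ≡ 3 and 147 ≡ 3 (mod 4), so reciprocity gives (79|147) = -(147|79). Reduce: 147 ≡ 68 (mod 79). Now have (68|79).
Factor out 2: 68 = 2^2·17. Since 79 ≡ 7 (mod 8), (2|79) = +1, and (2|79)^2 = +1. Now have (17|79).
17 ≡ 1 (mod 4), so quadratic reciprocity gives (17|79) = (79|17). Reduce: 79 ≡ 11 (mod 17). Now have (11|17).
17 ≡ 1 (mod 4), so quadratic reciprocity gives (11|17) = (17|11). Reduce: 17 ≡ 6 (mod 11). Now have (6|11).
Factor out 2: 6 = 2·3. Since 11 ≡ 3 (mod 8), (2|11) = -1. Now have -(3|11).
Both 3 ≡ 3 and 11 ≡ 3 (mod 4), so reciprocity gives (3|11) = -(11|3). Reduce: 11 ≡ 2 (mod 3). Now have (2|3).
Factor out 2: 2 = 2. Since 3 ≡ 3 (mod 8), (2|3) = -1. Now have -(1|3).
(1|3) = 1. Collecting the sign factors: -1.
Product: (1)·(-1) = -1.

-1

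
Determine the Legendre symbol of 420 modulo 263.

(420/263)
  = (157/263)    [420 ≡ 157 mod 263]
  = (263/157)    [QR: 157 ≡ 1 mod 4, sign kept]
  = (106/157)    [263 ≡ 106 mod 157]
  = -(53/157)    [157 ≡ 5 mod 8 ⇒ (2/157) = -1]
  = -(157/53)    [QR: 53 ≡ 1 mod 4, sign kept]
  = -(51/53)    [157 ≡ 51 mod 53]
  = -(53/51)    [QR: 53 ≡ 1 mod 4, sign kept]
  = -(2/51)    [53 ≡ 2 mod 51]
  = (1/51)    [51 ≡ 3 mod 8 ⇒ (2/51) = -1]
  = 1    [(1/51) = 1]

1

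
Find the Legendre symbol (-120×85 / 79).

By multiplicativity, (-120·85 / 79) = (-120 / 79)·(85 / 79).
First factor (-120 / 79):
(-120 / 79)
  = -(120 / 79)    [79 ≡ 3 mod 4 ⇒ (-1 / 79) = -1]
  = -(41 / 79)    [120 ≡ 41 mod 79]
  = -(79 / 41)    [QR: 41 ≡ 1 mod 4, sign kept]
  = -(38 / 41)    [79 ≡ 38 mod 41]
  = -(19 / 41)    [41 ≡ 1 mod 8 ⇒ (2 / 41) = +1]
  = -(41 / 19)    [QR: 41 ≡ 1 mod 4, sign kept]
  = -(3 / 19)    [41 ≡ 3 mod 19]
  = (19 / 3)    [QR: both ≡ 3 mod 4, sign flips]
  = (1 / 3)    [19 ≡ 1 mod 3]
  = 1    [(1 / 3) = 1]
Second factor (85 / 79):
(85 / 79)
  = (6 / 79)    [85 ≡ 6 mod 79]
  = (3 / 79)    [79 ≡ 7 mod 8 ⇒ (2 / 79) = +1]
  = -(79 / 3)    [QR: both ≡ 3 mod 4, sign flips]
  = -(1 / 3)    [79 ≡ 1 mod 3]
  = -1    [(1 / 3) = 1]
Product: (1)·(-1) = -1.

-1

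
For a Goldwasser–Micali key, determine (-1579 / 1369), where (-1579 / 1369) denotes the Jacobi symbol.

1

Reduce the numerator: -1579 ≡ 1159 (mod 1369), so (-1579 / 1369) = (1159 / 1369).
1369 ≡ 1 (mod 4), so quadratic reciprocity gives (1159 / 1369) = (1369 / 1159). Reduce: 1369 ≡ 210 (mod 1159). Now have (210 / 1159).
Factor out 2: 210 = 2·105. Since 1159 ≡ 7 (mod 8), (2 / 1159) = +1. Now have (105 / 1159).
105 ≡ 1 (mod 4), so quadratic reciprocity gives (105 / 1159) = (1159 / 105). Reduce: 1159 ≡ 4 (mod 105). Now have (4 / 105).
Factor out 2: 4 = 2^2. Since 105 ≡ 1 (mod 8), (2 / 105) = +1, and (2 / 105)^2 = +1. Now have (1 / 105).
(1 / 105) = 1. Collecting the sign factors: 1.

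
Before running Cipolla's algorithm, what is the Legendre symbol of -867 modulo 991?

1

Reduce the numerator: -867 ≡ 124 (mod 991), so (-867 / 991) = (124 / 991).
Factor out 2: 124 = 2^2·31. Since 991 ≡ 7 (mod 8), (2 / 991) = +1, and (2 / 991)^2 = +1. Now have (31 / 991).
Both 31 ≡ 3 and 991 ≡ 3 (mod 4), so reciprocity gives (31 / 991) = -(991 / 31). Reduce: 991 ≡ 30 (mod 31). Now have -(30 / 31).
Factor out 2: 30 = 2·15. Since 31 ≡ 7 (mod 8), (2 / 31) = +1. Now have -(15 / 31).
Both 15 ≡ 3 and 31 ≡ 3 (mod 4), so reciprocity gives (15 / 31) = -(31 / 15). Reduce: 31 ≡ 1 (mod 15). Now have (1 / 15).
(1 / 15) = 1. Collecting the sign factors: 1.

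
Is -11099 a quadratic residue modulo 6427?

no

Reduce the numerator: -11099 ≡ 1755 (mod 6427), so (-11099/6427) = (1755/6427).
Both 1755 ≡ 3 and 6427 ≡ 3 (mod 4), so reciprocity gives (1755/6427) = -(6427/1755). Reduce: 6427 ≡ 1162 (mod 1755). Now have -(1162/1755).
Factor out 2: 1162 = 2·581. Since 1755 ≡ 3 (mod 8), (2/1755) = -1. Now have (581/1755).
581 ≡ 1 (mod 4), so quadratic reciprocity gives (581/1755) = (1755/581). Reduce: 1755 ≡ 12 (mod 581). Now have (12/581).
Factor out 2: 12 = 2^2·3. Since 581 ≡ 5 (mod 8), (2/581) = -1, and (2/581)^2 = +1. Now have (3/581).
581 ≡ 1 (mod 4), so quadratic reciprocity gives (3/581) = (581/3). Reduce: 581 ≡ 2 (mod 3). Now have (2/3).
Factor out 2: 2 = 2. Since 3 ≡ 3 (mod 8), (2/3) = -1. Now have -(1/3).
(1/3) = 1. Collecting the sign factors: -1.
(-11099/6427) = -1, and 6427 is prime, so -11099 is not a quadratic residue mod 6427.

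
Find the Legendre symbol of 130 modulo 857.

-1

Factor out 2: 130 = 2·65. Since 857 ≡ 1 (mod 8), (2 / 857) = +1. Now have (65 / 857).
65 ≡ 1 (mod 4), so quadratic reciprocity gives (65 / 857) = (857 / 65). Reduce: 857 ≡ 12 (mod 65). Now have (12 / 65).
Factor out 2: 12 = 2^2·3. Since 65 ≡ 1 (mod 8), (2 / 65) = +1, and (2 / 65)^2 = +1. Now have (3 / 65).
65 ≡ 1 (mod 4), so quadratic reciprocity gives (3 / 65) = (65 / 3). Reduce: 65 ≡ 2 (mod 3). Now have (2 / 3).
Factor out 2: 2 = 2. Since 3 ≡ 3 (mod 8), (2 / 3) = -1. Now have -(1 / 3).
(1 / 3) = 1. Collecting the sign factors: -1.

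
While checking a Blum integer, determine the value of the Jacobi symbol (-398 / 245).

-1

(-398 / 245)
  = (92 / 245)    [-398 ≡ 92 mod 245]
  = (23 / 245)    [245 ≡ 5 mod 8 ⇒ (2 / 245)^2 = +1]
  = (245 / 23)    [QR: 245 ≡ 1 mod 4, sign kept]
  = (15 / 23)    [245 ≡ 15 mod 23]
  = -(23 / 15)    [QR: both ≡ 3 mod 4, sign flips]
  = -(8 / 15)    [23 ≡ 8 mod 15]
  = -(1 / 15)    [15 ≡ 7 mod 8 ⇒ (2 / 15)^3 = +1]
  = -1    [(1 / 15) = 1]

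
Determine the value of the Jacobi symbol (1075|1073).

1

(1075|1073)
  = (2|1073)    [1075 ≡ 2 mod 1073]
  = (1|1073)    [1073 ≡ 1 mod 8 ⇒ (2|1073) = +1]
  = 1    [(1|1073) = 1]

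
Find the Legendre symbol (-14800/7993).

Pull out -1: (-14800/7993) = (-1/7993)·(14800/7993). Since 7993 ≡ 1 (mod 4), (-1/7993) = +1. Now have (14800/7993).
Reduce the numerator: 14800 ≡ 6807 (mod 7993), so (14800/7993) = (6807/7993).
7993 ≡ 1 (mod 4), so quadratic reciprocity gives (6807/7993) = (7993/6807). Reduce: 7993 ≡ 1186 (mod 6807). Now have (1186/6807).
Factor out 2: 1186 = 2·593. Since 6807 ≡ 7 (mod 8), (2/6807) = +1. Now have (593/6807).
593 ≡ 1 (mod 4), so quadratic reciprocity gives (593/6807) = (6807/593). Reduce: 6807 ≡ 284 (mod 593). Now have (284/593).
Factor out 2: 284 = 2^2·71. Since 593 ≡ 1 (mod 8), (2/593) = +1, and (2/593)^2 = +1. Now have (71/593).
593 ≡ 1 (mod 4), so quadratic reciprocity gives (71/593) = (593/71). Reduce: 593 ≡ 25 (mod 71). Now have (25/71).
25 ≡ 1 (mod 4), so quadratic reciprocity gives (25/71) = (71/25). Reduce: 71 ≡ 21 (mod 25). Now have (21/25).
21 ≡ 1 (mod 4), so quadratic reciprocity gives (21/25) = (25/21). Reduce: 25 ≡ 4 (mod 21). Now have (4/21).
Factor out 2: 4 = 2^2. Since 21 ≡ 5 (mod 8), (2/21) = -1, and (2/21)^2 = +1. Now have (1/21).
(1/21) = 1. Collecting the sign factors: 1.

1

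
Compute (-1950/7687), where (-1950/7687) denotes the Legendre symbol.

1

Reduce the numerator: -1950 ≡ 5737 (mod 7687), so (-1950/7687) = (5737/7687).
5737 ≡ 1 (mod 4), so quadratic reciprocity gives (5737/7687) = (7687/5737). Reduce: 7687 ≡ 1950 (mod 5737). Now have (1950/5737).
Factor out 2: 1950 = 2·975. Since 5737 ≡ 1 (mod 8), (2/5737) = +1. Now have (975/5737).
5737 ≡ 1 (mod 4), so quadratic reciprocity gives (975/5737) = (5737/975). Reduce: 5737 ≡ 862 (mod 975). Now have (862/975).
Factor out 2: 862 = 2·431. Since 975 ≡ 7 (mod 8), (2/975) = +1. Now have (431/975).
Both 431 ≡ 3 and 975 ≡ 3 (mod 4), so reciprocity gives (431/975) = -(975/431). Reduce: 975 ≡ 113 (mod 431). Now have -(113/431).
113 ≡ 1 (mod 4), so quadratic reciprocity gives (113/431) = (431/113). Reduce: 431 ≡ 92 (mod 113). Now have -(92/113).
Factor out 2: 92 = 2^2·23. Since 113 ≡ 1 (mod 8), (2/113) = +1, and (2/113)^2 = +1. Now have -(23/113).
113 ≡ 1 (mod 4), so quadratic reciprocity gives (23/113) = (113/23). Reduce: 113 ≡ 21 (mod 23). Now have -(21/23).
21 ≡ 1 (mod 4), so quadratic reciprocity gives (21/23) = (23/21). Reduce: 23 ≡ 2 (mod 21). Now have -(2/21).
Factor out 2: 2 = 2. Since 21 ≡ 5 (mod 8), (2/21) = -1. Now have (1/21).
(1/21) = 1. Collecting the sign factors: 1.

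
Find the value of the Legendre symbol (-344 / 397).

Pull out -1: (-344 / 397) = (-1 / 397)·(344 / 397). Since 397 ≡ 1 (mod 4), (-1 / 397) = +1. Now have (344 / 397).
Factor out 2: 344 = 2^3·43. Since 397 ≡ 5 (mod 8), (2 / 397) = -1, and (2 / 397)^3 = -1. Now have -(43 / 397).
397 ≡ 1 (mod 4), so quadratic reciprocity gives (43 / 397) = (397 / 43). Reduce: 397 ≡ 10 (mod 43). Now have -(10 / 43).
Factor out 2: 10 = 2·5. Since 43 ≡ 3 (mod 8), (2 / 43) = -1. Now have (5 / 43).
5 ≡ 1 (mod 4), so quadratic reciprocity gives (5 / 43) = (43 / 5). Reduce: 43 ≡ 3 (mod 5). Now have (3 / 5).
5 ≡ 1 (mod 4), so quadratic reciprocity gives (3 / 5) = (5 / 3). Reduce: 5 ≡ 2 (mod 3). Now have (2 / 3).
Factor out 2: 2 = 2. Since 3 ≡ 3 (mod 8), (2 / 3) = -1. Now have -(1 / 3).
(1 / 3) = 1. Collecting the sign factors: -1.

-1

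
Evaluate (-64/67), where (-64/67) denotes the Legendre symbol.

-1

Pull out -1: (-64/67) = (-1/67)·(64/67). Since 67 ≡ 3 (mod 4), (-1/67) = -1. Now have -(64/67).
Factor out 2: 64 = 2^6. Since 67 ≡ 3 (mod 8), (2/67) = -1, and (2/67)^6 = +1. Now have -(1/67).
(1/67) = 1. Collecting the sign factors: -1.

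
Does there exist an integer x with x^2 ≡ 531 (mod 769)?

no

769 ≡ 1 (mod 4), so quadratic reciprocity gives (531/769) = (769/531). Reduce: 769 ≡ 238 (mod 531). Now have (238/531).
Factor out 2: 238 = 2·119. Since 531 ≡ 3 (mod 8), (2/531) = -1. Now have -(119/531).
Both 119 ≡ 3 and 531 ≡ 3 (mod 4), so reciprocity gives (119/531) = -(531/119). Reduce: 531 ≡ 55 (mod 119). Now have (55/119).
Both 55 ≡ 3 and 119 ≡ 3 (mod 4), so reciprocity gives (55/119) = -(119/55). Reduce: 119 ≡ 9 (mod 55). Now have -(9/55).
9 ≡ 1 (mod 4), so quadratic reciprocity gives (9/55) = (55/9). Reduce: 55 ≡ 1 (mod 9). Now have -(1/9).
(1/9) = 1. Collecting the sign factors: -1.
The Legendre symbol is -1, so x^2 ≡ 531 (mod 769) has no solution.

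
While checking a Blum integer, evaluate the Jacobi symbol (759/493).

Reduce the numerator: 759 ≡ 266 (mod 493), so (759/493) = (266/493).
Factor out 2: 266 = 2·133. Since 493 ≡ 5 (mod 8), (2/493) = -1. Now have -(133/493).
133 ≡ 1 (mod 4), so quadratic reciprocity gives (133/493) = (493/133). Reduce: 493 ≡ 94 (mod 133). Now have -(94/133).
Factor out 2: 94 = 2·47. Since 133 ≡ 5 (mod 8), (2/133) = -1. Now have (47/133).
133 ≡ 1 (mod 4), so quadratic reciprocity gives (47/133) = (133/47). Reduce: 133 ≡ 39 (mod 47). Now have (39/47).
Both 39 ≡ 3 and 47 ≡ 3 (mod 4), so reciprocity gives (39/47) = -(47/39). Reduce: 47 ≡ 8 (mod 39). Now have -(8/39).
Factor out 2: 8 = 2^3. Since 39 ≡ 7 (mod 8), (2/39) = +1, and (2/39)^3 = +1. Now have -(1/39).
(1/39) = 1. Collecting the sign factors: -1.

-1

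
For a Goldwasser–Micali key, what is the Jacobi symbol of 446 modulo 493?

-1

Factor out 2: 446 = 2·223. Since 493 ≡ 5 (mod 8), (2/493) = -1. Now have -(223/493).
493 ≡ 1 (mod 4), so quadratic reciprocity gives (223/493) = (493/223). Reduce: 493 ≡ 47 (mod 223). Now have -(47/223).
Both 47 ≡ 3 and 223 ≡ 3 (mod 4), so reciprocity gives (47/223) = -(223/47). Reduce: 223 ≡ 35 (mod 47). Now have (35/47).
Both 35 ≡ 3 and 47 ≡ 3 (mod 4), so reciprocity gives (35/47) = -(47/35). Reduce: 47 ≡ 12 (mod 35). Now have -(12/35).
Factor out 2: 12 = 2^2·3. Since 35 ≡ 3 (mod 8), (2/35) = -1, and (2/35)^2 = +1. Now have -(3/35).
Both 3 ≡ 3 and 35 ≡ 3 (mod 4), so reciprocity gives (3/35) = -(35/3). Reduce: 35 ≡ 2 (mod 3). Now have (2/3).
Factor out 2: 2 = 2. Since 3 ≡ 3 (mod 8), (2/3) = -1. Now have -(1/3).
(1/3) = 1. Collecting the sign factors: -1.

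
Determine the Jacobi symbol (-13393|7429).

Reduce the numerator: -13393 ≡ 1465 (mod 7429), so (-13393|7429) = (1465|7429).
1465 ≡ 1 (mod 4), so quadratic reciprocity gives (1465|7429) = (7429|1465). Reduce: 7429 ≡ 104 (mod 1465). Now have (104|1465).
Factor out 2: 104 = 2^3·13. Since 1465 ≡ 1 (mod 8), (2|1465) = +1, and (2|1465)^3 = +1. Now have (13|1465).
13 ≡ 1 (mod 4), so quadratic reciprocity gives (13|1465) = (1465|13). Reduce: 1465 ≡ 9 (mod 13). Now have (9|13).
9 ≡ 1 (mod 4), so quadratic reciprocity gives (9|13) = (13|9). Reduce: 13 ≡ 4 (mod 9). Now have (4|9).
Factor out 2: 4 = 2^2. Since 9 ≡ 1 (mod 8), (2|9) = +1, and (2|9)^2 = +1. Now have (1|9).
(1|9) = 1. Collecting the sign factors: 1.

1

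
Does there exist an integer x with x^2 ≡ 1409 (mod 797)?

Reduce the numerator: 1409 ≡ 612 (mod 797), so (1409/797) = (612/797).
Factor out 2: 612 = 2^2·153. Since 797 ≡ 5 (mod 8), (2/797) = -1, and (2/797)^2 = +1. Now have (153/797).
153 ≡ 1 (mod 4), so quadratic reciprocity gives (153/797) = (797/153). Reduce: 797 ≡ 32 (mod 153). Now have (32/153).
Factor out 2: 32 = 2^5. Since 153 ≡ 1 (mod 8), (2/153) = +1, and (2/153)^5 = +1. Now have (1/153).
(1/153) = 1. Collecting the sign factors: 1.
(1409/797) = 1, and 797 is prime, so 1409 is a quadratic residue mod 797.

yes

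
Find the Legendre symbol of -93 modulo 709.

-1

(-93/709)
  = (616/709)    [-93 ≡ 616 mod 709]
  = -(77/709)    [709 ≡ 5 mod 8 ⇒ (2/709)^3 = -1]
  = -(709/77)    [QR: 77 ≡ 1 mod 4, sign kept]
  = -(16/77)    [709 ≡ 16 mod 77]
  = -(1/77)    [77 ≡ 5 mod 8 ⇒ (2/77)^4 = +1]
  = -1    [(1/77) = 1]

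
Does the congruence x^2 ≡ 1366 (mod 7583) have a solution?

yes

Factor out 2: 1366 = 2·683. Since 7583 ≡ 7 (mod 8), (2|7583) = +1. Now have (683|7583).
Both 683 ≡ 3 and 7583 ≡ 3 (mod 4), so reciprocity gives (683|7583) = -(7583|683). Reduce: 7583 ≡ 70 (mod 683). Now have -(70|683).
Factor out 2: 70 = 2·35. Since 683 ≡ 3 (mod 8), (2|683) = -1. Now have (35|683).
Both 35 ≡ 3 and 683 ≡ 3 (mod 4), so reciprocity gives (35|683) = -(683|35). Reduce: 683 ≡ 18 (mod 35). Now have -(18|35).
Factor out 2: 18 = 2·9. Since 35 ≡ 3 (mod 8), (2|35) = -1. Now have (9|35).
9 ≡ 1 (mod 4), so quadratic reciprocity gives (9|35) = (35|9). Reduce: 35 ≡ 8 (mod 9). Now have (8|9).
Factor out 2: 8 = 2^3. Since 9 ≡ 1 (mod 8), (2|9) = +1, and (2|9)^3 = +1. Now have (1|9).
(1|9) = 1. Collecting the sign factors: 1.
The Legendre symbol is 1, so x^2 ≡ 1366 (mod 7583) has solution.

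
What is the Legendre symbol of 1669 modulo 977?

(1669 / 977)
  = (692 / 977)    [1669 ≡ 692 mod 977]
  = (173 / 977)    [977 ≡ 1 mod 8 ⇒ (2 / 977)^2 = +1]
  = (977 / 173)    [QR: 173 ≡ 1 mod 4, sign kept]
  = (112 / 173)    [977 ≡ 112 mod 173]
  = (7 / 173)    [173 ≡ 5 mod 8 ⇒ (2 / 173)^4 = +1]
  = (173 / 7)    [QR: 173 ≡ 1 mod 4, sign kept]
  = (5 / 7)    [173 ≡ 5 mod 7]
  = (7 / 5)    [QR: 5 ≡ 1 mod 4, sign kept]
  = (2 / 5)    [7 ≡ 2 mod 5]
  = -(1 / 5)    [5 ≡ 5 mod 8 ⇒ (2 / 5) = -1]
  = -1    [(1 / 5) = 1]

-1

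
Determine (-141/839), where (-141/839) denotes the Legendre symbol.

(-141/839)
  = -(141/839)    [839 ≡ 3 mod 4 ⇒ (-1/839) = -1]
  = -(839/141)    [QR: 141 ≡ 1 mod 4, sign kept]
  = -(134/141)    [839 ≡ 134 mod 141]
  = (67/141)    [141 ≡ 5 mod 8 ⇒ (2/141) = -1]
  = (141/67)    [QR: 141 ≡ 1 mod 4, sign kept]
  = (7/67)    [141 ≡ 7 mod 67]
  = -(67/7)    [QR: both ≡ 3 mod 4, sign flips]
  = -(4/7)    [67 ≡ 4 mod 7]
  = -(1/7)    [7 ≡ 7 mod 8 ⇒ (2/7)^2 = +1]
  = -1    [(1/7) = 1]

-1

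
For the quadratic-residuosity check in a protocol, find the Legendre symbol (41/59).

1

41 ≡ 1 (mod 4), so quadratic reciprocity gives (41/59) = (59/41). Reduce: 59 ≡ 18 (mod 41). Now have (18/41).
Factor out 2: 18 = 2·9. Since 41 ≡ 1 (mod 8), (2/41) = +1. Now have (9/41).
9 ≡ 1 (mod 4), so quadratic reciprocity gives (9/41) = (41/9). Reduce: 41 ≡ 5 (mod 9). Now have (5/9).
5 ≡ 1 (mod 4), so quadratic reciprocity gives (5/9) = (9/5). Reduce: 9 ≡ 4 (mod 5). Now have (4/5).
Factor out 2: 4 = 2^2. Since 5 ≡ 5 (mod 8), (2/5) = -1, and (2/5)^2 = +1. Now have (1/5).
(1/5) = 1. Collecting the sign factors: 1.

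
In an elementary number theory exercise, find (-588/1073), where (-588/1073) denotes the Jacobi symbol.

-1

(-588/1073)
  = (588/1073)    [1073 ≡ 1 mod 4 ⇒ (-1/1073) = +1]
  = (147/1073)    [1073 ≡ 1 mod 8 ⇒ (2/1073)^2 = +1]
  = (1073/147)    [QR: 1073 ≡ 1 mod 4, sign kept]
  = (44/147)    [1073 ≡ 44 mod 147]
  = (11/147)    [147 ≡ 3 mod 8 ⇒ (2/147)^2 = +1]
  = -(147/11)    [QR: both ≡ 3 mod 4, sign flips]
  = -(4/11)    [147 ≡ 4 mod 11]
  = -(1/11)    [11 ≡ 3 mod 8 ⇒ (2/11)^2 = +1]
  = -1    [(1/11) = 1]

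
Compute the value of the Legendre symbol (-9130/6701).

1

Reduce the numerator: -9130 ≡ 4272 (mod 6701), so (-9130/6701) = (4272/6701).
Factor out 2: 4272 = 2^4·267. Since 6701 ≡ 5 (mod 8), (2/6701) = -1, and (2/6701)^4 = +1. Now have (267/6701).
6701 ≡ 1 (mod 4), so quadratic reciprocity gives (267/6701) = (6701/267). Reduce: 6701 ≡ 26 (mod 267). Now have (26/267).
Factor out 2: 26 = 2·13. Since 267 ≡ 3 (mod 8), (2/267) = -1. Now have -(13/267).
13 ≡ 1 (mod 4), so quadratic reciprocity gives (13/267) = (267/13). Reduce: 267 ≡ 7 (mod 13). Now have -(7/13).
13 ≡ 1 (mod 4), so quadratic reciprocity gives (7/13) = (13/7). Reduce: 13 ≡ 6 (mod 7). Now have -(6/7).
Factor out 2: 6 = 2·3. Since 7 ≡ 7 (mod 8), (2/7) = +1. Now have -(3/7).
Both 3 ≡ 3 and 7 ≡ 3 (mod 4), so reciprocity gives (3/7) = -(7/3). Reduce: 7 ≡ 1 (mod 3). Now have (1/3).
(1/3) = 1. Collecting the sign factors: 1.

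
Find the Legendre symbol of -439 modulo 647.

Reduce the numerator: -439 ≡ 208 (mod 647), so (-439 / 647) = (208 / 647).
Factor out 2: 208 = 2^4·13. Since 647 ≡ 7 (mod 8), (2 / 647) = +1, and (2 / 647)^4 = +1. Now have (13 / 647).
13 ≡ 1 (mod 4), so quadratic reciprocity gives (13 / 647) = (647 / 13). Reduce: 647 ≡ 10 (mod 13). Now have (10 / 13).
Factor out 2: 10 = 2·5. Since 13 ≡ 5 (mod 8), (2 / 13) = -1. Now have -(5 / 13).
5 ≡ 1 (mod 4), so quadratic reciprocity gives (5 / 13) = (13 / 5). Reduce: 13 ≡ 3 (mod 5). Now have -(3 / 5).
5 ≡ 1 (mod 4), so quadratic reciprocity gives (3 / 5) = (5 / 3). Reduce: 5 ≡ 2 (mod 3). Now have -(2 / 3).
Factor out 2: 2 = 2. Since 3 ≡ 3 (mod 8), (2 / 3) = -1. Now have (1 / 3).
(1 / 3) = 1. Collecting the sign factors: 1.

1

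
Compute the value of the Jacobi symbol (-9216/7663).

-1

Reduce the numerator: -9216 ≡ 6110 (mod 7663), so (-9216/7663) = (6110/7663).
Factor out 2: 6110 = 2·3055. Since 7663 ≡ 7 (mod 8), (2/7663) = +1. Now have (3055/7663).
Both 3055 ≡ 3 and 7663 ≡ 3 (mod 4), so reciprocity gives (3055/7663) = -(7663/3055). Reduce: 7663 ≡ 1553 (mod 3055). Now have -(1553/3055).
1553 ≡ 1 (mod 4), so quadratic reciprocity gives (1553/3055) = (3055/1553). Reduce: 3055 ≡ 1502 (mod 1553). Now have -(1502/1553).
Factor out 2: 1502 = 2·751. Since 1553 ≡ 1 (mod 8), (2/1553) = +1. Now have -(751/1553).
1553 ≡ 1 (mod 4), so quadratic reciprocity gives (751/1553) = (1553/751). Reduce: 1553 ≡ 51 (mod 751). Now have -(51/751).
Both 51 ≡ 3 and 751 ≡ 3 (mod 4), so reciprocity gives (51/751) = -(751/51). Reduce: 751 ≡ 37 (mod 51). Now have (37/51).
37 ≡ 1 (mod 4), so quadratic reciprocity gives (37/51) = (51/37). Reduce: 51 ≡ 14 (mod 37). Now have (14/37).
Factor out 2: 14 = 2·7. Since 37 ≡ 5 (mod 8), (2/37) = -1. Now have -(7/37).
37 ≡ 1 (mod 4), so quadratic reciprocity gives (7/37) = (37/7). Reduce: 37 ≡ 2 (mod 7). Now have -(2/7).
Factor out 2: 2 = 2. Since 7 ≡ 7 (mod 8), (2/7) = +1. Now have -(1/7).
(1/7) = 1. Collecting the sign factors: -1.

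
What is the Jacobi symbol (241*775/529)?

1

By multiplicativity, (241·775/529) = (241/529)·(775/529).
First factor (241/529):
(241/529)
  = (529/241)    [QR: 241 ≡ 1 mod 4, sign kept]
  = (47/241)    [529 ≡ 47 mod 241]
  = (241/47)    [QR: 241 ≡ 1 mod 4, sign kept]
  = (6/47)    [241 ≡ 6 mod 47]
  = (3/47)    [47 ≡ 7 mod 8 ⇒ (2/47) = +1]
  = -(47/3)    [QR: both ≡ 3 mod 4, sign flips]
  = -(2/3)    [47 ≡ 2 mod 3]
  = (1/3)    [3 ≡ 3 mod 8 ⇒ (2/3) = -1]
  = 1    [(1/3) = 1]
Second factor (775/529):
(775/529)
  = (246/529)    [775 ≡ 246 mod 529]
  = (123/529)    [529 ≡ 1 mod 8 ⇒ (2/529) = +1]
  = (529/123)    [QR: 529 ≡ 1 mod 4, sign kept]
  = (37/123)    [529 ≡ 37 mod 123]
  = (123/37)    [QR: 37 ≡ 1 mod 4, sign kept]
  = (12/37)    [123 ≡ 12 mod 37]
  = (3/37)    [37 ≡ 5 mod 8 ⇒ (2/37)^2 = +1]
  = (37/3)    [QR: 37 ≡ 1 mod 4, sign kept]
  = (1/3)    [37 ≡ 1 mod 3]
  = 1    [(1/3) = 1]
Product: (1)·(1) = 1.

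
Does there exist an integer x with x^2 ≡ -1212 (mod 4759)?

Reduce the numerator: -1212 ≡ 3547 (mod 4759), so (-1212/4759) = (3547/4759).
Both 3547 ≡ 3 and 4759 ≡ 3 (mod 4), so reciprocity gives (3547/4759) = -(4759/3547). Reduce: 4759 ≡ 1212 (mod 3547). Now have -(1212/3547).
Factor out 2: 1212 = 2^2·303. Since 3547 ≡ 3 (mod 8), (2/3547) = -1, and (2/3547)^2 = +1. Now have -(303/3547).
Both 303 ≡ 3 and 3547 ≡ 3 (mod 4), so reciprocity gives (303/3547) = -(3547/303). Reduce: 3547 ≡ 214 (mod 303). Now have (214/303).
Factor out 2: 214 = 2·107. Since 303 ≡ 7 (mod 8), (2/303) = +1. Now have (107/303).
Both 107 ≡ 3 and 303 ≡ 3 (mod 4), so reciprocity gives (107/303) = -(303/107). Reduce: 303 ≡ 89 (mod 107). Now have -(89/107).
89 ≡ 1 (mod 4), so quadratic reciprocity gives (89/107) = (107/89). Reduce: 107 ≡ 18 (mod 89). Now have -(18/89).
Factor out 2: 18 = 2·9. Since 89 ≡ 1 (mod 8), (2/89) = +1. Now have -(9/89).
9 ≡ 1 (mod 4), so quadratic reciprocity gives (9/89) = (89/9). Reduce: 89 ≡ 8 (mod 9). Now have -(8/9).
Factor out 2: 8 = 2^3. Since 9 ≡ 1 (mod 8), (2/9) = +1, and (2/9)^3 = +1. Now have -(1/9).
(1/9) = 1. Collecting the sign factors: -1.
(-1212/4759) = -1, and 4759 is prime, so -1212 is not a quadratic residue mod 4759.

no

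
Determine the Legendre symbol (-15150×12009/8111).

By multiplicativity, (-15150·12009/8111) = (-15150/8111)·(12009/8111).
First factor (-15150/8111):
Pull out -1: (-15150/8111) = (-1/8111)·(15150/8111). Since 8111 ≡ 3 (mod 4), (-1/8111) = -1. Now have -(15150/8111).
Reduce the numerator: 15150 ≡ 7039 (mod 8111), so (15150/8111) = (7039/8111).
Both 7039 ≡ 3 and 8111 ≡ 3 (mod 4), so reciprocity gives (7039/8111) = -(8111/7039). Reduce: 8111 ≡ 1072 (mod 7039). Now have (1072/7039).
Factor out 2: 1072 = 2^4·67. Since 7039 ≡ 7 (mod 8), (2/7039) = +1, and (2/7039)^4 = +1. Now have (67/7039).
Both 67 ≡ 3 and 7039 ≡ 3 (mod 4), so reciprocity gives (67/7039) = -(7039/67). Reduce: 7039 ≡ 4 (mod 67). Now have -(4/67).
Factor out 2: 4 = 2^2. Since 67 ≡ 3 (mod 8), (2/67) = -1, and (2/67)^2 = +1. Now have -(1/67).
(1/67) = 1. Collecting the sign factors: -1.
Second factor (12009/8111):
Reduce the numerator: 12009 ≡ 3898 (mod 8111), so (12009/8111) = (3898/8111).
Factor out 2: 3898 = 2·1949. Since 8111 ≡ 7 (mod 8), (2/8111) = +1. Now have (1949/8111).
1949 ≡ 1 (mod 4), so quadratic reciprocity gives (1949/8111) = (8111/1949). Reduce: 8111 ≡ 315 (mod 1949). Now have (315/1949).
1949 ≡ 1 (mod 4), so quadratic reciprocity gives (315/1949) = (1949/315). Reduce: 1949 ≡ 59 (mod 315). Now have (59/315).
Both 59 ≡ 3 and 315 ≡ 3 (mod 4), so reciprocity gives (59/315) = -(315/59). Reduce: 315 ≡ 20 (mod 59). Now have -(20/59).
Factor out 2: 20 = 2^2·5. Since 59 ≡ 3 (mod 8), (2/59) = -1, and (2/59)^2 = +1. Now have -(5/59).
5 ≡ 1 (mod 4), so quadratic reciprocity gives (5/59) = (59/5). Reduce: 59 ≡ 4 (mod 5). Now have -(4/5).
Factor out 2: 4 = 2^2. Since 5 ≡ 5 (mod 8), (2/5) = -1, and (2/5)^2 = +1. Now have -(1/5).
(1/5) = 1. Collecting the sign factors: -1.
Product: (-1)·(-1) = 1.

1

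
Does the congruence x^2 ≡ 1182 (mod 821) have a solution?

yes

Reduce the numerator: 1182 ≡ 361 (mod 821), so (1182|821) = (361|821).
361 ≡ 1 (mod 4), so quadratic reciprocity gives (361|821) = (821|361). Reduce: 821 ≡ 99 (mod 361). Now have (99|361).
361 ≡ 1 (mod 4), so quadratic reciprocity gives (99|361) = (361|99). Reduce: 361 ≡ 64 (mod 99). Now have (64|99).
Factor out 2: 64 = 2^6. Since 99 ≡ 3 (mod 8), (2|99) = -1, and (2|99)^6 = +1. Now have (1|99).
(1|99) = 1. Collecting the sign factors: 1.
The Legendre symbol is 1, so x^2 ≡ 1182 (mod 821) has solution.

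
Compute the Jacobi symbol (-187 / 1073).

(-187 / 1073)
  = (886 / 1073)    [-187 ≡ 886 mod 1073]
  = (443 / 1073)    [1073 ≡ 1 mod 8 ⇒ (2 / 1073) = +1]
  = (1073 / 443)    [QR: 1073 ≡ 1 mod 4, sign kept]
  = (187 / 443)    [1073 ≡ 187 mod 443]
  = -(443 / 187)    [QR: both ≡ 3 mod 4, sign flips]
  = -(69 / 187)    [443 ≡ 69 mod 187]
  = -(187 / 69)    [QR: 69 ≡ 1 mod 4, sign kept]
  = -(49 / 69)    [187 ≡ 49 mod 69]
  = -(69 / 49)    [QR: 49 ≡ 1 mod 4, sign kept]
  = -(20 / 49)    [69 ≡ 20 mod 49]
  = -(5 / 49)    [49 ≡ 1 mod 8 ⇒ (2 / 49)^2 = +1]
  = -(49 / 5)    [QR: 5 ≡ 1 mod 4, sign kept]
  = -(4 / 5)    [49 ≡ 4 mod 5]
  = -(1 / 5)    [5 ≡ 5 mod 8 ⇒ (2 / 5)^2 = +1]
  = -1    [(1 / 5) = 1]

-1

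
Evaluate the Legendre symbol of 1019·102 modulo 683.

By multiplicativity, (1019·102/683) = (1019/683)·(102/683).
First factor (1019/683):
Reduce the numerator: 1019 ≡ 336 (mod 683), so (1019/683) = (336/683).
Factor out 2: 336 = 2^4·21. Since 683 ≡ 3 (mod 8), (2/683) = -1, and (2/683)^4 = +1. Now have (21/683).
21 ≡ 1 (mod 4), so quadratic reciprocity gives (21/683) = (683/21). Reduce: 683 ≡ 11 (mod 21). Now have (11/21).
21 ≡ 1 (mod 4), so quadratic reciprocity gives (11/21) = (21/11). Reduce: 21 ≡ 10 (mod 11). Now have (10/11).
Factor out 2: 10 = 2·5. Since 11 ≡ 3 (mod 8), (2/11) = -1. Now have -(5/11).
5 ≡ 1 (mod 4), so quadratic reciprocity gives (5/11) = (11/5). Reduce: 11 ≡ 1 (mod 5). Now have -(1/5).
(1/5) = 1. Collecting the sign factors: -1.
Second factor (102/683):
Factor out 2: 102 = 2·51. Since 683 ≡ 3 (mod 8), (2/683) = -1. Now have -(51/683).
Both 51 ≡ 3 and 683 ≡ 3 (mod 4), so reciprocity gives (51/683) = -(683/51). Reduce: 683 ≡ 20 (mod 51). Now have (20/51).
Factor out 2: 20 = 2^2·5. Since 51 ≡ 3 (mod 8), (2/51) = -1, and (2/51)^2 = +1. Now have (5/51).
5 ≡ 1 (mod 4), so quadratic reciprocity gives (5/51) = (51/5). Reduce: 51 ≡ 1 (mod 5). Now have (1/5).
(1/5) = 1. Collecting the sign factors: 1.
Product: (-1)·(1) = -1.

-1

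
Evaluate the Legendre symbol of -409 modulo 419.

(-409|419)
  = -(409|419)    [419 ≡ 3 mod 4 ⇒ (-1|419) = -1]
  = -(419|409)    [QR: 409 ≡ 1 mod 4, sign kept]
  = -(10|409)    [419 ≡ 10 mod 409]
  = -(5|409)    [409 ≡ 1 mod 8 ⇒ (2|409) = +1]
  = -(409|5)    [QR: 5 ≡ 1 mod 4, sign kept]
  = -(4|5)    [409 ≡ 4 mod 5]
  = -(1|5)    [5 ≡ 5 mod 8 ⇒ (2|5)^2 = +1]
  = -1    [(1|5) = 1]

-1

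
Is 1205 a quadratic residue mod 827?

(1205|827)
  = (378|827)    [1205 ≡ 378 mod 827]
  = -(189|827)    [827 ≡ 3 mod 8 ⇒ (2|827) = -1]
  = -(827|189)    [QR: 189 ≡ 1 mod 4, sign kept]
  = -(71|189)    [827 ≡ 71 mod 189]
  = -(189|71)    [QR: 189 ≡ 1 mod 4, sign kept]
  = -(47|71)    [189 ≡ 47 mod 71]
  = (71|47)    [QR: both ≡ 3 mod 4, sign flips]
  = (24|47)    [71 ≡ 24 mod 47]
  = (3|47)    [47 ≡ 7 mod 8 ⇒ (2|47)^3 = +1]
  = -(47|3)    [QR: both ≡ 3 mod 4, sign flips]
  = -(2|3)    [47 ≡ 2 mod 3]
  = (1|3)    [3 ≡ 3 mod 8 ⇒ (2|3) = -1]
  = 1    [(1|3) = 1]
(1205|827) = 1, and 827 is prime, so 1205 is a quadratic residue mod 827.

yes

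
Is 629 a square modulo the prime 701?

629 ≡ 1 (mod 4), so quadratic reciprocity gives (629/701) = (701/629). Reduce: 701 ≡ 72 (mod 629). Now have (72/629).
Factor out 2: 72 = 2^3·9. Since 629 ≡ 5 (mod 8), (2/629) = -1, and (2/629)^3 = -1. Now have -(9/629).
9 ≡ 1 (mod 4), so quadratic reciprocity gives (9/629) = (629/9). Reduce: 629 ≡ 8 (mod 9). Now have -(8/9).
Factor out 2: 8 = 2^3. Since 9 ≡ 1 (mod 8), (2/9) = +1, and (2/9)^3 = +1. Now have -(1/9).
(1/9) = 1. Collecting the sign factors: -1.
The Legendre symbol is -1, so x^2 ≡ 629 (mod 701) has no solution.

no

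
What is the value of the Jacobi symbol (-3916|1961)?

-1

(-3916|1961)
  = (3916|1961)    [1961 ≡ 1 mod 4 ⇒ (-1|1961) = +1]
  = (1955|1961)    [3916 ≡ 1955 mod 1961]
  = (1961|1955)    [QR: 1961 ≡ 1 mod 4, sign kept]
  = (6|1955)    [1961 ≡ 6 mod 1955]
  = -(3|1955)    [1955 ≡ 3 mod 8 ⇒ (2|1955) = -1]
  = (1955|3)    [QR: both ≡ 3 mod 4, sign flips]
  = (2|3)    [1955 ≡ 2 mod 3]
  = -(1|3)    [3 ≡ 3 mod 8 ⇒ (2|3) = -1]
  = -1    [(1|3) = 1]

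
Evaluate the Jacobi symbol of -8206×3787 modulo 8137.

-1

By multiplicativity, (-8206·3787|8137) = (-8206|8137)·(3787|8137).
First factor (-8206|8137):
Reduce the numerator: -8206 ≡ 8068 (mod 8137), so (-8206|8137) = (8068|8137).
Factor out 2: 8068 = 2^2·2017. Since 8137 ≡ 1 (mod 8), (2|8137) = +1, and (2|8137)^2 = +1. Now have (2017|8137).
2017 ≡ 1 (mod 4), so quadratic reciprocity gives (2017|8137) = (8137|2017). Reduce: 8137 ≡ 69 (mod 2017). Now have (69|2017).
69 ≡ 1 (mod 4), so quadratic reciprocity gives (69|2017) = (2017|69). Reduce: 2017 ≡ 16 (mod 69). Now have (16|69).
Factor out 2: 16 = 2^4. Since 69 ≡ 5 (mod 8), (2|69) = -1, and (2|69)^4 = +1. Now have (1|69).
(1|69) = 1. Collecting the sign factors: 1.
Second factor (3787|8137):
8137 ≡ 1 (mod 4), so quadratic reciprocity gives (3787|8137) = (8137|3787). Reduce: 8137 ≡ 563 (mod 3787). Now have (563|3787).
Both 563 ≡ 3 and 3787 ≡ 3 (mod 4), so reciprocity gives (563|3787) = -(3787|563). Reduce: 3787 ≡ 409 (mod 563). Now have -(409|563).
409 ≡ 1 (mod 4), so quadratic reciprocity gives (409|563) = (563|409). Reduce: 563 ≡ 154 (mod 409). Now have -(154|409).
Factor out 2: 154 = 2·77. Since 409 ≡ 1 (mod 8), (2|409) = +1. Now have -(77|409).
77 ≡ 1 (mod 4), so quadratic reciprocity gives (77|409) = (409|77). Reduce: 409 ≡ 24 (mod 77). Now have -(24|77).
Factor out 2: 24 = 2^3·3. Since 77 ≡ 5 (mod 8), (2|77) = -1, and (2|77)^3 = -1. Now have (3|77).
77 ≡ 1 (mod 4), so quadratic reciprocity gives (3|77) = (77|3). Reduce: 77 ≡ 2 (mod 3). Now have (2|3).
Factor out 2: 2 = 2. Since 3 ≡ 3 (mod 8), (2|3) = -1. Now have -(1|3).
(1|3) = 1. Collecting the sign factors: -1.
Product: (1)·(-1) = -1.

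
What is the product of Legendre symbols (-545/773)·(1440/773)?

By multiplicativity, (-545·1440/773) = (-545/773)·(1440/773).
First factor (-545/773):
Reduce the numerator: -545 ≡ 228 (mod 773), so (-545/773) = (228/773).
Factor out 2: 228 = 2^2·57. Since 773 ≡ 5 (mod 8), (2/773) = -1, and (2/773)^2 = +1. Now have (57/773).
57 ≡ 1 (mod 4), so quadratic reciprocity gives (57/773) = (773/57). Reduce: 773 ≡ 32 (mod 57). Now have (32/57).
Factor out 2: 32 = 2^5. Since 57 ≡ 1 (mod 8), (2/57) = +1, and (2/57)^5 = +1. Now have (1/57).
(1/57) = 1. Collecting the sign factors: 1.
Second factor (1440/773):
Reduce the numerator: 1440 ≡ 667 (mod 773), so (1440/773) = (667/773).
773 ≡ 1 (mod 4), so quadratic reciprocity gives (667/773) = (773/667). Reduce: 773 ≡ 106 (mod 667). Now have (106/667).
Factor out 2: 106 = 2·53. Since 667 ≡ 3 (mod 8), (2/667) = -1. Now have -(53/667).
53 ≡ 1 (mod 4), so quadratic reciprocity gives (53/667) = (667/53). Reduce: 667 ≡ 31 (mod 53). Now have -(31/53).
53 ≡ 1 (mod 4), so quadratic reciprocity gives (31/53) = (53/31). Reduce: 53 ≡ 22 (mod 31). Now have -(22/31).
Factor out 2: 22 = 2·11. Since 31 ≡ 7 (mod 8), (2/31) = +1. Now have -(11/31).
Both 11 ≡ 3 and 31 ≡ 3 (mod 4), so reciprocity gives (11/31) = -(31/11). Reduce: 31 ≡ 9 (mod 11). Now have (9/11).
9 ≡ 1 (mod 4), so quadratic reciprocity gives (9/11) = (11/9). Reduce: 11 ≡ 2 (mod 9). Now have (2/9).
Factor out 2: 2 = 2. Since 9 ≡ 1 (mod 8), (2/9) = +1. Now have (1/9).
(1/9) = 1. Collecting the sign factors: 1.
Product: (1)·(1) = 1.

1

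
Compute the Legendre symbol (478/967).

(478/967)
  = (239/967)    [967 ≡ 7 mod 8 ⇒ (2/967) = +1]
  = -(967/239)    [QR: both ≡ 3 mod 4, sign flips]
  = -(11/239)    [967 ≡ 11 mod 239]
  = (239/11)    [QR: both ≡ 3 mod 4, sign flips]
  = (8/11)    [239 ≡ 8 mod 11]
  = -(1/11)    [11 ≡ 3 mod 8 ⇒ (2/11)^3 = -1]
  = -1    [(1/11) = 1]

-1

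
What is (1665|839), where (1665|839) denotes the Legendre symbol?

(1665|839)
  = (826|839)    [1665 ≡ 826 mod 839]
  = (413|839)    [839 ≡ 7 mod 8 ⇒ (2|839) = +1]
  = (839|413)    [QR: 413 ≡ 1 mod 4, sign kept]
  = (13|413)    [839 ≡ 13 mod 413]
  = (413|13)    [QR: 13 ≡ 1 mod 4, sign kept]
  = (10|13)    [413 ≡ 10 mod 13]
  = -(5|13)    [13 ≡ 5 mod 8 ⇒ (2|13) = -1]
  = -(13|5)    [QR: 5 ≡ 1 mod 4, sign kept]
  = -(3|5)    [13 ≡ 3 mod 5]
  = -(5|3)    [QR: 5 ≡ 1 mod 4, sign kept]
  = -(2|3)    [5 ≡ 2 mod 3]
  = (1|3)    [3 ≡ 3 mod 8 ⇒ (2|3) = -1]
  = 1    [(1|3) = 1]

1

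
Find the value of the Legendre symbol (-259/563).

Reduce the numerator: -259 ≡ 304 (mod 563), so (-259/563) = (304/563).
Factor out 2: 304 = 2^4·19. Since 563 ≡ 3 (mod 8), (2/563) = -1, and (2/563)^4 = +1. Now have (19/563).
Both 19 ≡ 3 and 563 ≡ 3 (mod 4), so reciprocity gives (19/563) = -(563/19). Reduce: 563 ≡ 12 (mod 19). Now have -(12/19).
Factor out 2: 12 = 2^2·3. Since 19 ≡ 3 (mod 8), (2/19) = -1, and (2/19)^2 = +1. Now have -(3/19).
Both 3 ≡ 3 and 19 ≡ 3 (mod 4), so reciprocity gives (3/19) = -(19/3). Reduce: 19 ≡ 1 (mod 3). Now have (1/3).
(1/3) = 1. Collecting the sign factors: 1.

1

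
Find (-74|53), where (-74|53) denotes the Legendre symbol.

Reduce the numerator: -74 ≡ 32 (mod 53), so (-74|53) = (32|53).
Factor out 2: 32 = 2^5. Since 53 ≡ 5 (mod 8), (2|53) = -1, and (2|53)^5 = -1. Now have -(1|53).
(1|53) = 1. Collecting the sign factors: -1.

-1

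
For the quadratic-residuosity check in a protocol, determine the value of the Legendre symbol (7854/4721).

1

(7854/4721)
  = (3133/4721)    [7854 ≡ 3133 mod 4721]
  = (4721/3133)    [QR: 3133 ≡ 1 mod 4, sign kept]
  = (1588/3133)    [4721 ≡ 1588 mod 3133]
  = (397/3133)    [3133 ≡ 5 mod 8 ⇒ (2/3133)^2 = +1]
  = (3133/397)    [QR: 397 ≡ 1 mod 4, sign kept]
  = (354/397)    [3133 ≡ 354 mod 397]
  = -(177/397)    [397 ≡ 5 mod 8 ⇒ (2/397) = -1]
  = -(397/177)    [QR: 177 ≡ 1 mod 4, sign kept]
  = -(43/177)    [397 ≡ 43 mod 177]
  = -(177/43)    [QR: 177 ≡ 1 mod 4, sign kept]
  = -(5/43)    [177 ≡ 5 mod 43]
  = -(43/5)    [QR: 5 ≡ 1 mod 4, sign kept]
  = -(3/5)    [43 ≡ 3 mod 5]
  = -(5/3)    [QR: 5 ≡ 1 mod 4, sign kept]
  = -(2/3)    [5 ≡ 2 mod 3]
  = (1/3)    [3 ≡ 3 mod 8 ⇒ (2/3) = -1]
  = 1    [(1/3) = 1]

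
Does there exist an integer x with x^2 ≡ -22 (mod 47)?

yes

(-22|47)
  = (25|47)    [-22 ≡ 25 mod 47]
  = (47|25)    [QR: 25 ≡ 1 mod 4, sign kept]
  = (22|25)    [47 ≡ 22 mod 25]
  = (11|25)    [25 ≡ 1 mod 8 ⇒ (2|25) = +1]
  = (25|11)    [QR: 25 ≡ 1 mod 4, sign kept]
  = (3|11)    [25 ≡ 3 mod 11]
  = -(11|3)    [QR: both ≡ 3 mod 4, sign flips]
  = -(2|3)    [11 ≡ 2 mod 3]
  = (1|3)    [3 ≡ 3 mod 8 ⇒ (2|3) = -1]
  = 1    [(1|3) = 1]
The Legendre symbol is 1, so x^2 ≡ -22 (mod 47) has solution.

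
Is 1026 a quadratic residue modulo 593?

no

Reduce the numerator: 1026 ≡ 433 (mod 593), so (1026/593) = (433/593).
433 ≡ 1 (mod 4), so quadratic reciprocity gives (433/593) = (593/433). Reduce: 593 ≡ 160 (mod 433). Now have (160/433).
Factor out 2: 160 = 2^5·5. Since 433 ≡ 1 (mod 8), (2/433) = +1, and (2/433)^5 = +1. Now have (5/433).
5 ≡ 1 (mod 4), so quadratic reciprocity gives (5/433) = (433/5). Reduce: 433 ≡ 3 (mod 5). Now have (3/5).
5 ≡ 1 (mod 4), so quadratic reciprocity gives (3/5) = (5/3). Reduce: 5 ≡ 2 (mod 3). Now have (2/3).
Factor out 2: 2 = 2. Since 3 ≡ 3 (mod 8), (2/3) = -1. Now have -(1/3).
(1/3) = 1. Collecting the sign factors: -1.
The Legendre symbol is -1, so x^2 ≡ 1026 (mod 593) has no solution.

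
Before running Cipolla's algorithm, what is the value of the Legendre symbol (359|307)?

(359|307)
  = (52|307)    [359 ≡ 52 mod 307]
  = (13|307)    [307 ≡ 3 mod 8 ⇒ (2|307)^2 = +1]
  = (307|13)    [QR: 13 ≡ 1 mod 4, sign kept]
  = (8|13)    [307 ≡ 8 mod 13]
  = -(1|13)    [13 ≡ 5 mod 8 ⇒ (2|13)^3 = -1]
  = -1    [(1|13) = 1]

-1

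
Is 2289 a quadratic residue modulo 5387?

(2289/5387)
  = (5387/2289)    [QR: 2289 ≡ 1 mod 4, sign kept]
  = (809/2289)    [5387 ≡ 809 mod 2289]
  = (2289/809)    [QR: 809 ≡ 1 mod 4, sign kept]
  = (671/809)    [2289 ≡ 671 mod 809]
  = (809/671)    [QR: 809 ≡ 1 mod 4, sign kept]
  = (138/671)    [809 ≡ 138 mod 671]
  = (69/671)    [671 ≡ 7 mod 8 ⇒ (2/671) = +1]
  = (671/69)    [QR: 69 ≡ 1 mod 4, sign kept]
  = (50/69)    [671 ≡ 50 mod 69]
  = -(25/69)    [69 ≡ 5 mod 8 ⇒ (2/69) = -1]
  = -(69/25)    [QR: 25 ≡ 1 mod 4, sign kept]
  = -(19/25)    [69 ≡ 19 mod 25]
  = -(25/19)    [QR: 25 ≡ 1 mod 4, sign kept]
  = -(6/19)    [25 ≡ 6 mod 19]
  = (3/19)    [19 ≡ 3 mod 8 ⇒ (2/19) = -1]
  = -(19/3)    [QR: both ≡ 3 mod 4, sign flips]
  = -(1/3)    [19 ≡ 1 mod 3]
  = -1    [(1/3) = 1]
The Legendre symbol is -1, so x^2 ≡ 2289 (mod 5387) has no solution.

no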